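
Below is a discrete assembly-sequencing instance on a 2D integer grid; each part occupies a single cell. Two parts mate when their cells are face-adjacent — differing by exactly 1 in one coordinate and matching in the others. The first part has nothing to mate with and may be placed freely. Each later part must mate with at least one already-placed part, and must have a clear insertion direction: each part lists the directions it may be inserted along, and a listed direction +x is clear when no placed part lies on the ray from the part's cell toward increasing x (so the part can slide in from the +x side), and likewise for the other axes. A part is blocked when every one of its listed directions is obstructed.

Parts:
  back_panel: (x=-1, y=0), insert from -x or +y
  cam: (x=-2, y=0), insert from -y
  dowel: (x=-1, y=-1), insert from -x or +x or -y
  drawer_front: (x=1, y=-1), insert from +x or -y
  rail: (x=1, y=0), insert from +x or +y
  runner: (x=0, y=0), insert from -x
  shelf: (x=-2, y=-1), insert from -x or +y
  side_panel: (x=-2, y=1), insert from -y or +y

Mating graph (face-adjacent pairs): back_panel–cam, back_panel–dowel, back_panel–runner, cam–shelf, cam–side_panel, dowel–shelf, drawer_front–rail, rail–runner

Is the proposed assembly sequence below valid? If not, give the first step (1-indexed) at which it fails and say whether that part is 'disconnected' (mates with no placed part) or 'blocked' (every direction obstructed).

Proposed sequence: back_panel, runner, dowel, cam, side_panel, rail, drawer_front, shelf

1. back_panel@(-1, 0) [-x clear] — {back_panel}
2. runner@(0, 0) — -x all obstructed ⇒ blocked

Invalid at step 2 (blocked)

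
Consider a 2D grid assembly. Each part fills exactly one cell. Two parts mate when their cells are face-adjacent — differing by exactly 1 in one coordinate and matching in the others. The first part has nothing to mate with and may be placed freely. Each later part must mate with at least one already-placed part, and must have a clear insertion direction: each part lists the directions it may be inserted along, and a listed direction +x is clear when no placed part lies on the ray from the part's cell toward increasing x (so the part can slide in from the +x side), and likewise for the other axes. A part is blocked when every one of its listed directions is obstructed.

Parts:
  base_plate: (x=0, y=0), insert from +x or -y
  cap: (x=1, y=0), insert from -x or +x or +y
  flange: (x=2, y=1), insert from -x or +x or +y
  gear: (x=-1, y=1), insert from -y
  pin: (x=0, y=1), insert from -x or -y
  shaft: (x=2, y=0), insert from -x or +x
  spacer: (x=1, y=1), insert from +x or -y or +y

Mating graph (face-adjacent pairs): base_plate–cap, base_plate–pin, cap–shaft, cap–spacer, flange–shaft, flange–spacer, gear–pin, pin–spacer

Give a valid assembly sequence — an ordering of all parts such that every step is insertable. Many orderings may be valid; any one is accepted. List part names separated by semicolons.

1. flange@(2, 1) [-x clear] — {flange}
2. spacer@(1, 1) [-y clear] — {flange, spacer}
3. shaft@(2, 0) [-x clear] — {flange, shaft, spacer}
4. pin@(0, 1) [-x clear] — {flange, pin, shaft, spacer}
5. gear@(-1, 1) [-y clear] — {flange, gear, pin, shaft, spacer}
6. cap@(1, 0) [-x clear] — {cap, flange, gear, pin, shaft, spacer}
7. base_plate@(0, 0) [-y clear] — {base_plate, cap, flange, gear, pin, shaft, spacer}

flange; spacer; shaft; pin; gear; cap; base_plate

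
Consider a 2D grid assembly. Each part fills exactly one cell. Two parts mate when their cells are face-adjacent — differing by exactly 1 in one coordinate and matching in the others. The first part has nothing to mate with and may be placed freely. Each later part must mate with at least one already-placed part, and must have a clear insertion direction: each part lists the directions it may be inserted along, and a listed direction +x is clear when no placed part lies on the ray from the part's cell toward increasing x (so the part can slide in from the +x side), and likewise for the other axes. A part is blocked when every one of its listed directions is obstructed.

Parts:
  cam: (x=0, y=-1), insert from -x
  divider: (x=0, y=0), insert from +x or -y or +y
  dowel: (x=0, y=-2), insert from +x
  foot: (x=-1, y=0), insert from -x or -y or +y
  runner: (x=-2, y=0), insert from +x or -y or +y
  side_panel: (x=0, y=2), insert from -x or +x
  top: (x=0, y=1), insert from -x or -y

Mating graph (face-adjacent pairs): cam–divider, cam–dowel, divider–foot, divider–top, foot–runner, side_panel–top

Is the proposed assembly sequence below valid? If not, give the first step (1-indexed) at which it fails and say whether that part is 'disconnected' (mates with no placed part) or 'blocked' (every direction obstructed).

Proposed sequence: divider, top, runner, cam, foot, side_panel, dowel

Invalid at step 3 (disconnected)

1. divider@(0, 0) [+x clear] — {divider}
2. top@(0, 1) [-x clear] — {divider, top}
3. runner@(-2, 0) — no placed neighbour ⇒ disconnected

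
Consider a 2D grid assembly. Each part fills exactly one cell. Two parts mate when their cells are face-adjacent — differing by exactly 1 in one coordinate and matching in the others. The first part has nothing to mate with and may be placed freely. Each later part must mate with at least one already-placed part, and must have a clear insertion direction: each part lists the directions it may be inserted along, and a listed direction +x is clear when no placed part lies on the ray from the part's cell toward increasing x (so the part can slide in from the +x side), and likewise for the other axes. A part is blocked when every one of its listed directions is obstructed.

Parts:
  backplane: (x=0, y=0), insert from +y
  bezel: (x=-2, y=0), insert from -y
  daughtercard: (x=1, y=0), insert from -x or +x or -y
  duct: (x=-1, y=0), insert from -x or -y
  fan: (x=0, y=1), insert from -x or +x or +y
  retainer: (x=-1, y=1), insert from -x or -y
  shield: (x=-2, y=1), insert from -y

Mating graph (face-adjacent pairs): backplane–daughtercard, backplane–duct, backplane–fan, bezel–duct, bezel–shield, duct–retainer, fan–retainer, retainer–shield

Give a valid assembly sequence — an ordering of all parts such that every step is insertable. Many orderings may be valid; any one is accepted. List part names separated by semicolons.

1. daughtercard@(1, 0) [-x clear] — {daughtercard}
2. backplane@(0, 0) [+y clear] — {backplane, daughtercard}
3. fan@(0, 1) [-x clear] — {backplane, daughtercard, fan}
4. retainer@(-1, 1) [-x clear] — {backplane, daughtercard, fan, retainer}
5. shield@(-2, 1) [-y clear] — {backplane, daughtercard, fan, retainer, shield}
6. bezel@(-2, 0) [-y clear] — {backplane, bezel, daughtercard, fan, retainer, shield}
7. duct@(-1, 0) [-y clear] — {backplane, bezel, daughtercard, duct, fan, retainer, shield}

daughtercard; backplane; fan; retainer; shield; bezel; duct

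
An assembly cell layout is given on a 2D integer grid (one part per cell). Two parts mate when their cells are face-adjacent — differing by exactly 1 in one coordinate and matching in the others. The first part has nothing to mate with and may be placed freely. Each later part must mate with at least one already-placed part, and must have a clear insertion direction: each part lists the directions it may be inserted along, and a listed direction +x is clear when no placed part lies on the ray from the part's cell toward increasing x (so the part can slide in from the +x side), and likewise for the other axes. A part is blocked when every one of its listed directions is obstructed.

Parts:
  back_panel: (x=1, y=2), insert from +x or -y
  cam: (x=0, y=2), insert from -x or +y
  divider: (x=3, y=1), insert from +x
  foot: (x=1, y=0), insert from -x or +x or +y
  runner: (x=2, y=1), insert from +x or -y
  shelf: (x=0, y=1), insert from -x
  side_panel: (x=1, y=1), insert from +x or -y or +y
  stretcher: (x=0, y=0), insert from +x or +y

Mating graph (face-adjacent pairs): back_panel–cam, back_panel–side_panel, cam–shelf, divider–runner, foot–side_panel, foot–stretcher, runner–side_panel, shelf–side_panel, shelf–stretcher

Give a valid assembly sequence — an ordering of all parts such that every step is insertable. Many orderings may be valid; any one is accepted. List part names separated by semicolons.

1. side_panel@(1, 1) [+x clear] — {side_panel}
2. back_panel@(1, 2) [+x clear] — {back_panel, side_panel}
3. shelf@(0, 1) [-x clear] — {back_panel, shelf, side_panel}
4. cam@(0, 2) [-x clear] — {back_panel, cam, shelf, side_panel}
5. stretcher@(0, 0) [+x clear] — {back_panel, cam, shelf, side_panel, stretcher}
6. runner@(2, 1) [+x clear] — {back_panel, cam, runner, shelf, side_panel, stretcher}
7. divider@(3, 1) [+x clear] — {back_panel, cam, divider, runner, shelf, side_panel, stretcher}
8. foot@(1, 0) [+x clear] — {back_panel, cam, divider, foot, runner, shelf, side_panel, stretcher}

side_panel; back_panel; shelf; cam; stretcher; runner; divider; foot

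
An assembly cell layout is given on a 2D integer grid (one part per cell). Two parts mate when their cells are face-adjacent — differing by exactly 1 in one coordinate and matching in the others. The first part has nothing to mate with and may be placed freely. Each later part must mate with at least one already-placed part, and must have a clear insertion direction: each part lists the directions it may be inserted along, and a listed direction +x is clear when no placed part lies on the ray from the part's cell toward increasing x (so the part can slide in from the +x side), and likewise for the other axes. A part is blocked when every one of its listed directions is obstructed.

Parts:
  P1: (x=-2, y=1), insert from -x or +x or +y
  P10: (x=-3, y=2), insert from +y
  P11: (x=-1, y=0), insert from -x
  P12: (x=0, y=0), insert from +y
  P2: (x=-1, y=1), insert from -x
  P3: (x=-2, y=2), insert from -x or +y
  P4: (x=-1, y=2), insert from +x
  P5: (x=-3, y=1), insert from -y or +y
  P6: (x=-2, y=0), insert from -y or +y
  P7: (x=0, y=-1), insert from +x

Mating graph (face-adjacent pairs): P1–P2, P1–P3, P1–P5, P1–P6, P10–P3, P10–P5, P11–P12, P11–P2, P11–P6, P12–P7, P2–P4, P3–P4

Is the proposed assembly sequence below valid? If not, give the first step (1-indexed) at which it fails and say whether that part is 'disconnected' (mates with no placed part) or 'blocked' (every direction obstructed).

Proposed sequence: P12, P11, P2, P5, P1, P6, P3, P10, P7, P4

1. P12@(0, 0) [+y clear] — {P12}
2. P11@(-1, 0) [-x clear] — {P11, P12}
3. P2@(-1, 1) [-x clear] — {P11, P12, P2}
4. P5@(-3, 1) — no placed neighbour ⇒ disconnected

Invalid at step 4 (disconnected)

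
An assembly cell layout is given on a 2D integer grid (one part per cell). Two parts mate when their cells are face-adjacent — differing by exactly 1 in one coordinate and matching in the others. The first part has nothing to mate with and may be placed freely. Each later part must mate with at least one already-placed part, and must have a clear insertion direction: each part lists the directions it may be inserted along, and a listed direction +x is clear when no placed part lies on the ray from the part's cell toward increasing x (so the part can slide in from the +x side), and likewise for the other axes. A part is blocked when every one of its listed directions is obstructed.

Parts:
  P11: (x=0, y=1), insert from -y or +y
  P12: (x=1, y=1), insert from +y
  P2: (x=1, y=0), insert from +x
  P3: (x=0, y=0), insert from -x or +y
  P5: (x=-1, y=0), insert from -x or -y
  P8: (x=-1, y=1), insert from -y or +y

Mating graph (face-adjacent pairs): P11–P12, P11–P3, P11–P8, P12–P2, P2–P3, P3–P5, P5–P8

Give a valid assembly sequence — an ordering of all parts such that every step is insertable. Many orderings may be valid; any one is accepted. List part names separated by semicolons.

P12; P11; P2; P3; P5; P8

1. P12@(1, 1) [+y clear] — {P12}
2. P11@(0, 1) [-y clear] — {P11, P12}
3. P2@(1, 0) [+x clear] — {P11, P12, P2}
4. P3@(0, 0) [-x clear] — {P11, P12, P2, P3}
5. P5@(-1, 0) [-x clear] — {P11, P12, P2, P3, P5}
6. P8@(-1, 1) [+y clear] — {P11, P12, P2, P3, P5, P8}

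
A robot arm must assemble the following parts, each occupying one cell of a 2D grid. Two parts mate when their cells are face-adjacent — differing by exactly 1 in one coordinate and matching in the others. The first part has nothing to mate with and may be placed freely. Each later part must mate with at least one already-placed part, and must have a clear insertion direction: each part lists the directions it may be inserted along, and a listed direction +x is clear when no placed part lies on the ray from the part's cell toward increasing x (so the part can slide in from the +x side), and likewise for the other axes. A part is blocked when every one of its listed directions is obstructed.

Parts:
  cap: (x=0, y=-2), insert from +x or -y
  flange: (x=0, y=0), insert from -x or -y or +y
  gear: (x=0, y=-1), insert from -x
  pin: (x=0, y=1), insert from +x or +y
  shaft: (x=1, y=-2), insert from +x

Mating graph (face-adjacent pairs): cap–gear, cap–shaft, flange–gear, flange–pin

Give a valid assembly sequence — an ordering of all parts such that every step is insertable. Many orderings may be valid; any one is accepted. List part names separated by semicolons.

1. shaft@(1, -2) [+x clear] — {shaft}
2. cap@(0, -2) [-y clear] — {cap, shaft}
3. gear@(0, -1) [-x clear] — {cap, gear, shaft}
4. flange@(0, 0) [-x clear] — {cap, flange, gear, shaft}
5. pin@(0, 1) [+x clear] — {cap, flange, gear, pin, shaft}

shaft; cap; gear; flange; pin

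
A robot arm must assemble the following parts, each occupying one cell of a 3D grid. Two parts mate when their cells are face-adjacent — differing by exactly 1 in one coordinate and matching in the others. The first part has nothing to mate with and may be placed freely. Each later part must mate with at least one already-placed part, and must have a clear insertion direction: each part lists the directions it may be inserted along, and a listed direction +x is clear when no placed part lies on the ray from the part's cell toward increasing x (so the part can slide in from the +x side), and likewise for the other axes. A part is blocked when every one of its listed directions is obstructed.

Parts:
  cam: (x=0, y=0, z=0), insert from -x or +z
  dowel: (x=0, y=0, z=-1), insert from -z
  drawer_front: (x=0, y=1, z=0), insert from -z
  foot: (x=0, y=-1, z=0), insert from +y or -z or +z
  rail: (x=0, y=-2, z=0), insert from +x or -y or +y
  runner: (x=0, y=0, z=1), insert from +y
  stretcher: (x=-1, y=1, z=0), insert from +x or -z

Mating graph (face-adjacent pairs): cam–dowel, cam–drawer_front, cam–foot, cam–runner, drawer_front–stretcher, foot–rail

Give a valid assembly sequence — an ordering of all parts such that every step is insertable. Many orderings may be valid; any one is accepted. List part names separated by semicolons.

rail; foot; cam; dowel; runner; drawer_front; stretcher

1. rail@(0, -2, 0) [+x clear] — {rail}
2. foot@(0, -1, 0) [+y clear] — {foot, rail}
3. cam@(0, 0, 0) [-x clear] — {cam, foot, rail}
4. dowel@(0, 0, -1) [-z clear] — {cam, dowel, foot, rail}
5. runner@(0, 0, 1) [+y clear] — {cam, dowel, foot, rail, runner}
6. drawer_front@(0, 1, 0) [-z clear] — {cam, dowel, drawer_front, foot, rail, runner}
7. stretcher@(-1, 1, 0) [-z clear] — {cam, dowel, drawer_front, foot, rail, runner, stretcher}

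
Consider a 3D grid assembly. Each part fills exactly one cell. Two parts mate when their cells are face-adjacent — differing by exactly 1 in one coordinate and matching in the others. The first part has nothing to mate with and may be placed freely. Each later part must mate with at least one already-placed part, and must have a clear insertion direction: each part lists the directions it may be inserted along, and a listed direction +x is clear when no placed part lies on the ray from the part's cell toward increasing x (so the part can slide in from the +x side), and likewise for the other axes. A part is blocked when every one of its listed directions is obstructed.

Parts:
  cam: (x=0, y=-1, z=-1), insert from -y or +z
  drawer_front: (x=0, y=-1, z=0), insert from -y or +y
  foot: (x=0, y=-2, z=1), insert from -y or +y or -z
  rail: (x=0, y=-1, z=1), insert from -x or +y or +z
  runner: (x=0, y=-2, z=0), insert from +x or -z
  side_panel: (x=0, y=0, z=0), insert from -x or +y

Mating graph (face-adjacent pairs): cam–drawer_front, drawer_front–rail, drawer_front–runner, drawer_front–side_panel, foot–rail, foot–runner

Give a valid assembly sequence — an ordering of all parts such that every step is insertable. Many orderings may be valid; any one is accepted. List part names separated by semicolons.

rail; foot; runner; drawer_front; side_panel; cam

1. rail@(0, -1, 1) [-x clear] — {rail}
2. foot@(0, -2, 1) [-y clear] — {foot, rail}
3. runner@(0, -2, 0) [+x clear] — {foot, rail, runner}
4. drawer_front@(0, -1, 0) [+y clear] — {drawer_front, foot, rail, runner}
5. side_panel@(0, 0, 0) [-x clear] — {drawer_front, foot, rail, runner, side_panel}
6. cam@(0, -1, -1) [-y clear] — {cam, drawer_front, foot, rail, runner, side_panel}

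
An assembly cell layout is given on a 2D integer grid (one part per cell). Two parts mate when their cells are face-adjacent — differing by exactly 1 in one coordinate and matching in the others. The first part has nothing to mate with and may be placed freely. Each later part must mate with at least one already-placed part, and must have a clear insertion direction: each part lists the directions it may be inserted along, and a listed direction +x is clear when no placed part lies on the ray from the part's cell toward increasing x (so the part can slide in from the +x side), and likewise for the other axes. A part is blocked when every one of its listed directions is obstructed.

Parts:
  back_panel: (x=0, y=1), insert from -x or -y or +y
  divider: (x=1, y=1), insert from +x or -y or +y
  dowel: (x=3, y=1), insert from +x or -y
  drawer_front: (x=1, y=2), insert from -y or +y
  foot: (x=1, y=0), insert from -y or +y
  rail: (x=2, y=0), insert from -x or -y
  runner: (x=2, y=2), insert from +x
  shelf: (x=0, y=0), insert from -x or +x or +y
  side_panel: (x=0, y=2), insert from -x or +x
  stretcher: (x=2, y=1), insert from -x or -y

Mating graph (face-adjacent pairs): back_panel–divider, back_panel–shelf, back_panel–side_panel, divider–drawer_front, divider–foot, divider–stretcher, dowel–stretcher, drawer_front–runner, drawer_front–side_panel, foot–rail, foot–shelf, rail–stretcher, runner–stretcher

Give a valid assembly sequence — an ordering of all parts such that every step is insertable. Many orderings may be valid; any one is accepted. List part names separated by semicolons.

1. foot@(1, 0) [-y clear] — {foot}
2. divider@(1, 1) [+x clear] — {divider, foot}
3. back_panel@(0, 1) [-x clear] — {back_panel, divider, foot}
4. drawer_front@(1, 2) [+y clear] — {back_panel, divider, drawer_front, foot}
5. runner@(2, 2) [+x clear] — {back_panel, divider, drawer_front, foot, runner}
6. shelf@(0, 0) [-x clear] — {back_panel, divider, drawer_front, foot, runner, shelf}
7. stretcher@(2, 1) [-y clear] — {back_panel, divider, drawer_front, foot, runner, shelf, stretcher}
8. rail@(2, 0) [-y clear] — {back_panel, divider, drawer_front, foot, rail, runner, shelf, stretcher}
9. side_panel@(0, 2) [-x clear] — {back_panel, divider, drawer_front, foot, rail, runner, shelf, side_panel, stretcher}
10. dowel@(3, 1) [+x clear] — {back_panel, divider, dowel, drawer_front, foot, rail, runner, shelf, side_panel, stretcher}

foot; divider; back_panel; drawer_front; runner; shelf; stretcher; rail; side_panel; dowel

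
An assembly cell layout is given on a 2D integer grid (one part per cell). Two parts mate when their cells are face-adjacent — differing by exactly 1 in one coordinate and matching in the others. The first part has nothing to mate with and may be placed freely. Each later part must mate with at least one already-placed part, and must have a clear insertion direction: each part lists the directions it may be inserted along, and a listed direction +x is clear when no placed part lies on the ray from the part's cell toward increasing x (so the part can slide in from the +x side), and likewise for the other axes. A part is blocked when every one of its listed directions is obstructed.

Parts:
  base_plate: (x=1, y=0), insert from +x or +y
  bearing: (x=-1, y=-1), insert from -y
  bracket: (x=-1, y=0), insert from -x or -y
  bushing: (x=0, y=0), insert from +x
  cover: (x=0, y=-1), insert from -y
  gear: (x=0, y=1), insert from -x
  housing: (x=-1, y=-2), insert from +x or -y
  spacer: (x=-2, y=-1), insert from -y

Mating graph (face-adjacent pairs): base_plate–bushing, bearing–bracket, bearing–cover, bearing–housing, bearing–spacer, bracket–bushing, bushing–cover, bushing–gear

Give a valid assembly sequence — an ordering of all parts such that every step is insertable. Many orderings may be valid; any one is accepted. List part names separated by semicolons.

1. bearing@(-1, -1) [-y clear] — {bearing}
2. spacer@(-2, -1) [-y clear] — {bearing, spacer}
3. bracket@(-1, 0) [-x clear] — {bearing, bracket, spacer}
4. cover@(0, -1) [-y clear] — {bearing, bracket, cover, spacer}
5. housing@(-1, -2) [+x clear] — {bearing, bracket, cover, housing, spacer}
6. bushing@(0, 0) [+x clear] — {bearing, bracket, bushing, cover, housing, spacer}
7. gear@(0, 1) [-x clear] — {bearing, bracket, bushing, cover, gear, housing, spacer}
8. base_plate@(1, 0) [+x clear] — {base_plate, bearing, bracket, bushing, cover, gear, housing, spacer}

bearing; spacer; bracket; cover; housing; bushing; gear; base_plate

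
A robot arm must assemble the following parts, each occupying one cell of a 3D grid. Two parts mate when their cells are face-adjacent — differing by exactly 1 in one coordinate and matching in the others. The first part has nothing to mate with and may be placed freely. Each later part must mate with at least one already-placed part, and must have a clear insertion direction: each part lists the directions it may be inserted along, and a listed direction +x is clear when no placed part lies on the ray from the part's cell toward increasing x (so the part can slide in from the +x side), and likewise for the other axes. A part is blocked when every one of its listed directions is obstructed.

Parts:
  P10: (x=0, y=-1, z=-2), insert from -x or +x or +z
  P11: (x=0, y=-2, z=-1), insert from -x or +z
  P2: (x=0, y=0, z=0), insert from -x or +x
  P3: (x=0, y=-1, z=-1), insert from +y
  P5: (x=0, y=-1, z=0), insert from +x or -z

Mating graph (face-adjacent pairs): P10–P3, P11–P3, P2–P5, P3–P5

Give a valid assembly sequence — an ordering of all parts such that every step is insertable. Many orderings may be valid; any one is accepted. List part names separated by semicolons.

P10; P3; P11; P5; P2

1. P10@(0, -1, -2) [-x clear] — {P10}
2. P3@(0, -1, -1) [+y clear] — {P10, P3}
3. P11@(0, -2, -1) [-x clear] — {P10, P11, P3}
4. P5@(0, -1, 0) [+x clear] — {P10, P11, P3, P5}
5. P2@(0, 0, 0) [-x clear] — {P10, P11, P2, P3, P5}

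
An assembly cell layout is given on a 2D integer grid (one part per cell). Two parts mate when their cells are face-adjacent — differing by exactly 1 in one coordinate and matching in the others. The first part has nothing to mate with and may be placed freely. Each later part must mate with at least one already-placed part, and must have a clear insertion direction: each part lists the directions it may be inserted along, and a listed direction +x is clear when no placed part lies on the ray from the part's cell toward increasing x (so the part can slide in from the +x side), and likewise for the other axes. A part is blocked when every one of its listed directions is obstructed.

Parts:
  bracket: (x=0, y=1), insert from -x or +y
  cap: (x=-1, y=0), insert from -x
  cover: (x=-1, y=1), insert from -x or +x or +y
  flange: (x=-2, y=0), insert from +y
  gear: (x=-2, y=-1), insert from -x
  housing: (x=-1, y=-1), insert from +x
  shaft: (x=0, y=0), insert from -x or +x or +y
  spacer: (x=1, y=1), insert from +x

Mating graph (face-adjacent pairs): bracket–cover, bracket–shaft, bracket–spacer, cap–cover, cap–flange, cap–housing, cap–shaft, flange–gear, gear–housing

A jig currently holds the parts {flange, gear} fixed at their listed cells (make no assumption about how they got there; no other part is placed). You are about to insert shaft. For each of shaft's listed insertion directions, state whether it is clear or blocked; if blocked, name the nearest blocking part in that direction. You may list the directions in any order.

+x: clear; +y: clear; -x: blocked by flange

-x: nearest on ray is flange@(-2, 0) ⇒ blocked
+x: ray from shaft(0, 0) has no placed part ⇒ clear
+y: ray from shaft(0, 0) has no placed part ⇒ clear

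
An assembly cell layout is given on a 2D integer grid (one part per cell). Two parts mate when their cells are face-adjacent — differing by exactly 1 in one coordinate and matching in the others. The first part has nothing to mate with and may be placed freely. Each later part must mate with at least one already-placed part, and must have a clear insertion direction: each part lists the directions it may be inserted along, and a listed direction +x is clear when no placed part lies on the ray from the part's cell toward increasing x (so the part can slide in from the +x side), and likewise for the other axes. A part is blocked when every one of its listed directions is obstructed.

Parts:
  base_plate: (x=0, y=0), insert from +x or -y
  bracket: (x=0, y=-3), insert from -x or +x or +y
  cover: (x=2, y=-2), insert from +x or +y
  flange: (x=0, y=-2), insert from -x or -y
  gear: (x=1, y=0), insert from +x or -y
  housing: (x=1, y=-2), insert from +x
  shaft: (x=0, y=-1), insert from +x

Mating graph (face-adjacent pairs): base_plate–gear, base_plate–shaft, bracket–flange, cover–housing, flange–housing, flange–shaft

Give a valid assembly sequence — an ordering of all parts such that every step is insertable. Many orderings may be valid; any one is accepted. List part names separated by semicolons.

1. flange@(0, -2) [-x clear] — {flange}
2. bracket@(0, -3) [-x clear] — {bracket, flange}
3. shaft@(0, -1) [+x clear] — {bracket, flange, shaft}
4. housing@(1, -2) [+x clear] — {bracket, flange, housing, shaft}
5. cover@(2, -2) [+x clear] — {bracket, cover, flange, housing, shaft}
6. base_plate@(0, 0) [+x clear] — {base_plate, bracket, cover, flange, housing, shaft}
7. gear@(1, 0) [+x clear] — {base_plate, bracket, cover, flange, gear, housing, shaft}

flange; bracket; shaft; housing; cover; base_plate; gear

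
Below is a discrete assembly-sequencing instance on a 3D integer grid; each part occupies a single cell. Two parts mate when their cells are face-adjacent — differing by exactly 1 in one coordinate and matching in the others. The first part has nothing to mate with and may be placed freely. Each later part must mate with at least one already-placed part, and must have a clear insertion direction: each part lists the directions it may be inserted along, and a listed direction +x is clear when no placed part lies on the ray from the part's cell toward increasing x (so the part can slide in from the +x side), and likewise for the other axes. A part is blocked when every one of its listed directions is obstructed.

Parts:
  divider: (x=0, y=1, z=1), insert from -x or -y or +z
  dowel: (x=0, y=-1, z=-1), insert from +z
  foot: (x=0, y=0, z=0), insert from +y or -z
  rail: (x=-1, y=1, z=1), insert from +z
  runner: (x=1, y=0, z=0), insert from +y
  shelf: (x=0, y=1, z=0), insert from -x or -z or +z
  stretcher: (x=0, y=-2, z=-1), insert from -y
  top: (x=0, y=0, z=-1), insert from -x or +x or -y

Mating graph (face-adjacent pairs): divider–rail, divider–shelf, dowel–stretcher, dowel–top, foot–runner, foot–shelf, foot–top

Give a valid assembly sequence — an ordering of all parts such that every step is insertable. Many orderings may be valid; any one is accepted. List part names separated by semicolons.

1. shelf@(0, 1, 0) [-x clear] — {shelf}
2. foot@(0, 0, 0) [-z clear] — {foot, shelf}
3. runner@(1, 0, 0) [+y clear] — {foot, runner, shelf}
4. top@(0, 0, -1) [-x clear] — {foot, runner, shelf, top}
5. dowel@(0, -1, -1) [+z clear] — {dowel, foot, runner, shelf, top}
6. stretcher@(0, -2, -1) [-y clear] — {dowel, foot, runner, shelf, stretcher, top}
7. divider@(0, 1, 1) [-x clear] — {divider, dowel, foot, runner, shelf, stretcher, top}
8. rail@(-1, 1, 1) [+z clear] — {divider, dowel, foot, rail, runner, shelf, stretcher, top}

shelf; foot; runner; top; dowel; stretcher; divider; rail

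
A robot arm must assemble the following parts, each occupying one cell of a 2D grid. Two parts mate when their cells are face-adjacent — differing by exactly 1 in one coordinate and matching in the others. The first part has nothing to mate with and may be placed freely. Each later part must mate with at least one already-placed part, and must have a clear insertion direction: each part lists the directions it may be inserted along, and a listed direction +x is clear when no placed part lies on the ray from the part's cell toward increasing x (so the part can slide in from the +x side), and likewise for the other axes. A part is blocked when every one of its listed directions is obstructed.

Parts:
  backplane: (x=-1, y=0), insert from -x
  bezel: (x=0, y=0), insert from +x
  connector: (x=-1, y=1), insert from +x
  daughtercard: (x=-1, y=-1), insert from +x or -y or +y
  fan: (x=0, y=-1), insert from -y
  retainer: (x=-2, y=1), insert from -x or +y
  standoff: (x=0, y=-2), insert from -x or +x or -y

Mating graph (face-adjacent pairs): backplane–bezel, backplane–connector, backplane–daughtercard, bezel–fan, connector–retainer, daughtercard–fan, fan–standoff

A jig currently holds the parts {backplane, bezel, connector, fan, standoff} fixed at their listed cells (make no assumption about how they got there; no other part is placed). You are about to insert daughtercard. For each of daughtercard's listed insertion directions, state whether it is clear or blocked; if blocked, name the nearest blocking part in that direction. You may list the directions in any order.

+x: nearest on ray is fan@(0, -1) ⇒ blocked
-y: ray from daughtercard(-1, -1) has no placed part ⇒ clear
+y: nearest on ray is backplane@(-1, 0) ⇒ blocked

+x: blocked by fan; +y: blocked by backplane; -y: clear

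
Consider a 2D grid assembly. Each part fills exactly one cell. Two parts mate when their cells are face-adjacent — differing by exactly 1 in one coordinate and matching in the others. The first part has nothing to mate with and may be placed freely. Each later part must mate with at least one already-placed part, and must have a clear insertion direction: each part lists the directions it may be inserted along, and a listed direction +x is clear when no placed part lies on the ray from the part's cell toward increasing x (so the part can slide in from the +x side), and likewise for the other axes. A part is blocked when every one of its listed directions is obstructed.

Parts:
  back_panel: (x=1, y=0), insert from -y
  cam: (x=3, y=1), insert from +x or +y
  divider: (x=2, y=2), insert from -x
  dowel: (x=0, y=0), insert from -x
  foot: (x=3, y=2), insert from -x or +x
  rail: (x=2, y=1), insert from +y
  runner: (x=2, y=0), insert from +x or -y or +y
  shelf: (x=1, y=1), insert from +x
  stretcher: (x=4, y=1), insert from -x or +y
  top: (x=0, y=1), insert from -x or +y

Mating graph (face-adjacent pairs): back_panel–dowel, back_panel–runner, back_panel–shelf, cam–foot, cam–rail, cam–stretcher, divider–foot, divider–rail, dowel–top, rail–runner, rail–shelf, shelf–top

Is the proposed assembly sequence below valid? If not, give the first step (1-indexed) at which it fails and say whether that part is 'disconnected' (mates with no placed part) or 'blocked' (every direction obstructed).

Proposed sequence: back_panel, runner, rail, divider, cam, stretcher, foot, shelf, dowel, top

Invalid at step 8 (blocked)

1. back_panel@(1, 0) [-y clear] — {back_panel}
2. runner@(2, 0) [+x clear] — {back_panel, runner}
3. rail@(2, 1) [+y clear] — {back_panel, rail, runner}
4. divider@(2, 2) [-x clear] — {back_panel, divider, rail, runner}
5. cam@(3, 1) [+x clear] — {back_panel, cam, divider, rail, runner}
6. stretcher@(4, 1) [+y clear] — {back_panel, cam, divider, rail, runner, stretcher}
7. foot@(3, 2) [+x clear] — {back_panel, cam, divider, foot, rail, runner, stretcher}
8. shelf@(1, 1) — +x all obstructed ⇒ blocked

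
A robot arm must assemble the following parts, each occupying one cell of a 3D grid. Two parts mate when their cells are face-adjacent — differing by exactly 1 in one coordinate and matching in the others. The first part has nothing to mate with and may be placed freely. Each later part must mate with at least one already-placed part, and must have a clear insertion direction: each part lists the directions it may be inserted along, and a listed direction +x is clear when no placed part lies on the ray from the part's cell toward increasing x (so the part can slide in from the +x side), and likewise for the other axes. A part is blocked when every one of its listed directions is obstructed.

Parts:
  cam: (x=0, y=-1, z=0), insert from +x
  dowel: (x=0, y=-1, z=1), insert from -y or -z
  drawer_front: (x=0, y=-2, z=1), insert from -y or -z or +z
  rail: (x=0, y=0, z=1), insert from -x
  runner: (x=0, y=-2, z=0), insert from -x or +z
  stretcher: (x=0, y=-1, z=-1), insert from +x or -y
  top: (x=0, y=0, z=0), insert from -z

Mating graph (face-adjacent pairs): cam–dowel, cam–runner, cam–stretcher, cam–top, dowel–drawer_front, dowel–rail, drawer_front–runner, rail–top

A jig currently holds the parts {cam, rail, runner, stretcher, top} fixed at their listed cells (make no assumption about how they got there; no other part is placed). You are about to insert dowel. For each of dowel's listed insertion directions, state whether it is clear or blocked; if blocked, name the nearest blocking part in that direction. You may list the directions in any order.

-y: clear; -z: blocked by cam

-y: ray from dowel(0, -1, 1) has no placed part ⇒ clear
-z: nearest on ray is cam@(0, -1, 0) ⇒ blocked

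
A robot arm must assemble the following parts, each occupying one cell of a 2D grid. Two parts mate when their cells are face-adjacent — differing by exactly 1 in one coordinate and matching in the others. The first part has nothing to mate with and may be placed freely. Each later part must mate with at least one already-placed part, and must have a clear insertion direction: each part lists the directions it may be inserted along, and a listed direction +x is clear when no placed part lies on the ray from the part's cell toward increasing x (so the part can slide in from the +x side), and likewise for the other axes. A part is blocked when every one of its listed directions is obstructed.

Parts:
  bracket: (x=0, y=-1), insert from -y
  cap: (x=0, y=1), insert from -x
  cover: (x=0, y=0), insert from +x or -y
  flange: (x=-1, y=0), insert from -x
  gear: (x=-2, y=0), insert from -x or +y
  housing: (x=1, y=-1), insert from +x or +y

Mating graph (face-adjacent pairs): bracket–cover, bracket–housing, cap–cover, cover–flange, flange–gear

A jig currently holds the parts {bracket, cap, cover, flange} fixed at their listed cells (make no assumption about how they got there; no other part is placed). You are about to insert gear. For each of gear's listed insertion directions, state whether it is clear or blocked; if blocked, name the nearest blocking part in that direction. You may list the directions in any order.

-x: ray from gear(-2, 0) has no placed part ⇒ clear
+y: ray from gear(-2, 0) has no placed part ⇒ clear

+y: clear; -x: clear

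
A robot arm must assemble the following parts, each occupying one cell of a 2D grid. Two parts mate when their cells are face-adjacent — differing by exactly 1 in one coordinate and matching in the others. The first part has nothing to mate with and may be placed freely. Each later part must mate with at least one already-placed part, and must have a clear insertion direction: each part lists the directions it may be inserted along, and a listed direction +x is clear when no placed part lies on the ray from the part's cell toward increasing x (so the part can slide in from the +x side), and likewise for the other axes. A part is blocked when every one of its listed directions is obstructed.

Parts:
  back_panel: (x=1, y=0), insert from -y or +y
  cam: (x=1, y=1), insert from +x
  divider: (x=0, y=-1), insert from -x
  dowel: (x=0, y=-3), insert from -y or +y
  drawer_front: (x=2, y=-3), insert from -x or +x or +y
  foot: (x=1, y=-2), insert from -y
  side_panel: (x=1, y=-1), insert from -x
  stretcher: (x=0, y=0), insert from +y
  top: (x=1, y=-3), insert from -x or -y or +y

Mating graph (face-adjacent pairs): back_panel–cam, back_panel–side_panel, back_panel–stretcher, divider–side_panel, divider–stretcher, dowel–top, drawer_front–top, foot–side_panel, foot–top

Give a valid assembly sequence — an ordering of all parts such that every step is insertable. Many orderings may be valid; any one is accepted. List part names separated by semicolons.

1. side_panel@(1, -1) [-x clear] — {side_panel}
2. divider@(0, -1) [-x clear] — {divider, side_panel}
3. back_panel@(1, 0) [+y clear] — {back_panel, divider, side_panel}
4. stretcher@(0, 0) [+y clear] — {back_panel, divider, side_panel, stretcher}
5. cam@(1, 1) [+x clear] — {back_panel, cam, divider, side_panel, stretcher}
6. foot@(1, -2) [-y clear] — {back_panel, cam, divider, foot, side_panel, stretcher}
7. top@(1, -3) [-x clear] — {back_panel, cam, divider, foot, side_panel, stretcher, top}
8. drawer_front@(2, -3) [+x clear] — {back_panel, cam, divider, drawer_front, foot, side_panel, stretcher, top}
9. dowel@(0, -3) [-y clear] — {back_panel, cam, divider, dowel, drawer_front, foot, side_panel, stretcher, top}

side_panel; divider; back_panel; stretcher; cam; foot; top; drawer_front; dowel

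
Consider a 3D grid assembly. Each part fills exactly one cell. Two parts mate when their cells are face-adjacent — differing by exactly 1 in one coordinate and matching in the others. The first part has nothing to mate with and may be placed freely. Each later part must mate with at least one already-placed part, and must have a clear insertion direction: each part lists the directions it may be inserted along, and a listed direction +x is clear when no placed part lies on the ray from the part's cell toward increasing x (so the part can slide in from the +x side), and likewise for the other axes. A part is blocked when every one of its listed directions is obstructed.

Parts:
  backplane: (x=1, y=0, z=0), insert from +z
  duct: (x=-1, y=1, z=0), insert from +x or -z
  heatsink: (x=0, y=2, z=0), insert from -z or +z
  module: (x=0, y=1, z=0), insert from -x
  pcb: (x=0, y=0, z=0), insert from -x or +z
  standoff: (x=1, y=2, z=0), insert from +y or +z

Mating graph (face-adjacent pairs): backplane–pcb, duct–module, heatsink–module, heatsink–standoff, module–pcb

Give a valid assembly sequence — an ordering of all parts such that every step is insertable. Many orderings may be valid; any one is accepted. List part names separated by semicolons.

1. heatsink@(0, 2, 0) [-z clear] — {heatsink}
2. module@(0, 1, 0) [-x clear] — {heatsink, module}
3. duct@(-1, 1, 0) [-z clear] — {duct, heatsink, module}
4. pcb@(0, 0, 0) [-x clear] — {duct, heatsink, module, pcb}
5. backplane@(1, 0, 0) [+z clear] — {backplane, duct, heatsink, module, pcb}
6. standoff@(1, 2, 0) [+y clear] — {backplane, duct, heatsink, module, pcb, standoff}

heatsink; module; duct; pcb; backplane; standoff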